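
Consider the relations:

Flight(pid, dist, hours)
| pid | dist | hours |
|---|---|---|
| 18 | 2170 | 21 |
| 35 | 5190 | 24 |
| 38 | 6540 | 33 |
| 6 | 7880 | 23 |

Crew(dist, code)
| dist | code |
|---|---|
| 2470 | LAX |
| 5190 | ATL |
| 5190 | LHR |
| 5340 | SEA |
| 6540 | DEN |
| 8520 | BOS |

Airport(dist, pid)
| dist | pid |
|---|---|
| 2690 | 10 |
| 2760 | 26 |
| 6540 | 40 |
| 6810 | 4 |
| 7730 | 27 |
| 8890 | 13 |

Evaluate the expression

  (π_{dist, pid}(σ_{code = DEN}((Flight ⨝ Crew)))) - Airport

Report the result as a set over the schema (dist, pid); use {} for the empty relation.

{(6540, 38)}

Joining Flight and Crew on dist yields {(35, 5190, 24, ATL), (35, 5190, 24, LHR), (38, 6540, 33, DEN)}.
Apply σ_{code = DEN}; surviving tuples: {(38, 6540, 33, DEN)}
Keep only column(s) dist, pid: {(6540, 38)}
Set difference of the two operands is {(6540, 38)}.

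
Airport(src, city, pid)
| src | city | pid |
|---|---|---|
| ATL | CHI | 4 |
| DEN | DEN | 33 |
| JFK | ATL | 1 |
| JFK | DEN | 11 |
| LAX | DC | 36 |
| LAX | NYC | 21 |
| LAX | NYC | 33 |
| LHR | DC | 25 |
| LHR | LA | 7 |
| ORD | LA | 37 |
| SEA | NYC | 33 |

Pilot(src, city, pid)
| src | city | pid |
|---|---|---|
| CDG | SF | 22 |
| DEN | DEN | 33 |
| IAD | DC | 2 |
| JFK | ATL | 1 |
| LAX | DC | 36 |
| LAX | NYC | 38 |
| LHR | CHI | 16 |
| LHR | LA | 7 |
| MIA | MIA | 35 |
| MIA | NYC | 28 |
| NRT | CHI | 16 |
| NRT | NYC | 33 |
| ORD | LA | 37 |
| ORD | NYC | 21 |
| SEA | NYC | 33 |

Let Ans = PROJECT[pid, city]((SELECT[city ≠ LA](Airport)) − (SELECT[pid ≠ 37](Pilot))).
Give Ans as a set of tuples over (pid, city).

{(11, DEN), (21, NYC), (25, DC), (33, NYC), (4, CHI)}

Apply σ_{city ≠ LA}; surviving tuples: {(ATL, CHI, 4), (DEN, DEN, 33), (JFK, ATL, 1), (JFK, DEN, 11), (LAX, DC, 36), (LAX, NYC, 21), (LAX, NYC, 33), (LHR, DC, 25), (SEA, NYC, 33)}
Apply σ_{pid ≠ 37}; surviving tuples: {(CDG, SF, 22), (DEN, DEN, 33), (IAD, DC, 2), (JFK, ATL, 1), (LAX, DC, 36), (LAX, NYC, 38), (LHR, CHI, 16), (LHR, LA, 7), (MIA, MIA, 35), (MIA, NYC, 28), (NRT, CHI, 16), (NRT, NYC, 33), (ORD, NYC, 21), (SEA, NYC, 33)}
Difference: {(ATL, CHI, 4), (DEN, DEN, 33), (JFK, ATL, 1), (JFK, DEN, 11), (LAX, DC, 36), (LAX, NYC, 21), (LAX, NYC, 33), (LHR, DC, 25), (SEA, NYC, 33)} with {(CDG, SF, 22), (DEN, DEN, 33), (IAD, DC, 2), (JFK, ATL, 1), (LAX, DC, 36), (LAX, NYC, 38), (LHR, CHI, 16), (LHR, LA, 7), (MIA, MIA, 35), (MIA, NYC, 28), (NRT, CHI, 16), (NRT, NYC, 33), (ORD, NYC, 21), (SEA, NYC, 33)} → {(ATL, CHI, 4), (JFK, DEN, 11), (LAX, NYC, 21), (LAX, NYC, 33), (LHR, DC, 25)}
π_{pid, city} gives {(11, DEN), (21, NYC), (25, DC), (33, NYC), (4, CHI)}.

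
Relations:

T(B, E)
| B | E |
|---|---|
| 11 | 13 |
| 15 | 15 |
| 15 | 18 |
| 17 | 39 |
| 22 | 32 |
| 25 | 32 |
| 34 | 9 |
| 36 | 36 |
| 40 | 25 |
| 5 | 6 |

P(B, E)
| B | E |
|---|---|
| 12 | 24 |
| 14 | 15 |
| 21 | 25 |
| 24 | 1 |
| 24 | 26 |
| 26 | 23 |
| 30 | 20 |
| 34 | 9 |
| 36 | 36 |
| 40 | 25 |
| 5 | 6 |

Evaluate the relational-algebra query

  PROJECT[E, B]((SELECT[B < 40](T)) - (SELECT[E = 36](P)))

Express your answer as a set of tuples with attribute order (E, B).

{(13, 11), (15, 15), (18, 15), (32, 22), (32, 25), (39, 17), (6, 5), (9, 34)}

Apply σ_{B < 40}; surviving tuples: {(11, 13), (15, 15), (15, 18), (17, 39), (22, 32), (25, 32), (34, 9), (36, 36), (5, 6)}
Apply σ_{E = 36}; surviving tuples: {(36, 36)}
Taking the difference: {(11, 13), (15, 15), (15, 18), (17, 39), (22, 32), (25, 32), (34, 9), (5, 6)}
π_{E, B} gives {(13, 11), (15, 15), (18, 15), (32, 22), (32, 25), (39, 17), (6, 5), (9, 34)}.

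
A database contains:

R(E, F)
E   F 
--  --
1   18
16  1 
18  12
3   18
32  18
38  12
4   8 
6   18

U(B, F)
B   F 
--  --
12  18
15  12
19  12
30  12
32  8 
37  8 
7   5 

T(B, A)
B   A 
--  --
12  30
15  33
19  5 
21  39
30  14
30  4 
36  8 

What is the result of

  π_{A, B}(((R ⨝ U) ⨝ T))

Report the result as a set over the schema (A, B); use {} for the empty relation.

{(14, 30), (30, 12), (33, 15), (4, 30), (5, 19)}

R ⋈ U (natural join on F): {(1, 18, 12), (18, 12, 15), (18, 12, 19), (18, 12, 30), (3, 18, 12), (32, 18, 12), (38, 12, 15), (38, 12, 19), (38, 12, 30), (4, 8, 32), (4, 8, 37), (6, 18, 12)}
(R ⨝ U) ⋈ T (natural join on B): {(1, 18, 12, 30), (18, 12, 15, 33), (18, 12, 19, 5), (18, 12, 30, 14), (18, 12, 30, 4), (3, 18, 12, 30), (32, 18, 12, 30), (38, 12, 15, 33), (38, 12, 19, 5), (38, 12, 30, 14), (38, 12, 30, 4), (6, 18, 12, 30)}
Projecting to A, B (7 duplicate(s) eliminated): {(14, 30), (30, 12), (33, 15), (4, 30), (5, 19)}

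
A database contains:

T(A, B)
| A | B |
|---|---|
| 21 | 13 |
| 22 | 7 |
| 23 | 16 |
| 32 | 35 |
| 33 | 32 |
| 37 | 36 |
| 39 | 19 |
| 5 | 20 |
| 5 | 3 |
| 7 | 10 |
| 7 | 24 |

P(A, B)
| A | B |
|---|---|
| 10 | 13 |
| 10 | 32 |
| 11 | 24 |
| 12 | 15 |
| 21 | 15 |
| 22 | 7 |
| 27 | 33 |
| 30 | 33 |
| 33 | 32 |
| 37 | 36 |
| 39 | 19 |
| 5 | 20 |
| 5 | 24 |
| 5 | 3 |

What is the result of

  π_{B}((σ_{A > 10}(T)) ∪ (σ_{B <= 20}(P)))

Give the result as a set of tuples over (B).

{13, 15, 16, 19, 20, 3, 32, 35, 36, 7}

Apply σ_{A > 10}; surviving tuples: {(21, 13), (22, 7), (23, 16), (32, 35), (33, 32), (37, 36), (39, 19)}
Apply σ_{B <= 20}; surviving tuples: {(10, 13), (12, 15), (21, 15), (22, 7), (39, 19), (5, 20), (5, 3)}
Taking the union: {(10, 13), (12, 15), (21, 13), (21, 15), (22, 7), (23, 16), (32, 35), (33, 32), (37, 36), (39, 19), (5, 20), (5, 3)}
π[B]: project onto (B) (2 duplicate(s) eliminated) → {13, 15, 16, 19, 20, 3, 32, 35, 36, 7}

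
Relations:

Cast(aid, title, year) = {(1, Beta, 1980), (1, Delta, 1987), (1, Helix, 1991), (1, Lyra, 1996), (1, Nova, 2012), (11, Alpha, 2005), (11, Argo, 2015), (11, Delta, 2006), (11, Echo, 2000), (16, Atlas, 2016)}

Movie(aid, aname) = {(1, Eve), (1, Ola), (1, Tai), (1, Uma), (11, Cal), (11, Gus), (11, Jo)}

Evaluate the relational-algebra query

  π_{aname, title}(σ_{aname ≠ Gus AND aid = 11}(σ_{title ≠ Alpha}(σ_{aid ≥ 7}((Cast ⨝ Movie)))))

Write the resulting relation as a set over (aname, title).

{(Cal, Argo), (Cal, Delta), (Cal, Echo), (Jo, Argo), (Jo, Delta), (Jo, Echo)}

Natural join on aid: {(1, Beta, 1980, Eve), (1, Beta, 1980, Ola), (1, Beta, 1980, Tai), (1, Beta, 1980, Uma), (1, Delta, 1987, Eve), (1, Delta, 1987, Ola), (1, Delta, 1987, Tai), (1, Delta, 1987, Uma), (1, Helix, 1991, Eve), (1, Helix, 1991, Ola), (1, Helix, 1991, Tai), (1, Helix, 1991, Uma), (1, Lyra, 1996, Eve), (1, Lyra, 1996, Ola), (1, Lyra, 1996, Tai), (1, Lyra, 1996, Uma), (1, Nova, 2012, Eve), (1, Nova, 2012, Ola), (1, Nova, 2012, Tai), (1, Nova, 2012, Uma), (11, Alpha, 2005, Cal), (11, Alpha, 2005, Gus), (11, Alpha, 2005, Jo), (11, Argo, 2015, Cal), (11, Argo, 2015, Gus), (11, Argo, 2015, Jo), (11, Delta, 2006, Cal), (11, Delta, 2006, Gus), (11, Delta, 2006, Jo), (11, Echo, 2000, Cal), (11, Echo, 2000, Gus), (11, Echo, 2000, Jo)}
Selection aid ≥ 7: {(11, Alpha, 2005, Cal), (11, Alpha, 2005, Gus), (11, Alpha, 2005, Jo), (11, Argo, 2015, Cal), (11, Argo, 2015, Gus), (11, Argo, 2015, Jo), (11, Delta, 2006, Cal), (11, Delta, 2006, Gus), (11, Delta, 2006, Jo), (11, Echo, 2000, Cal), (11, Echo, 2000, Gus), (11, Echo, 2000, Jo)}
Selection title ≠ Alpha: {(11, Argo, 2015, Cal), (11, Argo, 2015, Gus), (11, Argo, 2015, Jo), (11, Delta, 2006, Cal), (11, Delta, 2006, Gus), (11, Delta, 2006, Jo), (11, Echo, 2000, Cal), (11, Echo, 2000, Gus), (11, Echo, 2000, Jo)}
Selection aname ≠ Gus AND aid = 11: {(11, Argo, 2015, Cal), (11, Argo, 2015, Jo), (11, Delta, 2006, Cal), (11, Delta, 2006, Jo), (11, Echo, 2000, Cal), (11, Echo, 2000, Jo)}
Projecting to aname, title: {(Cal, Argo), (Cal, Delta), (Cal, Echo), (Jo, Argo), (Jo, Delta), (Jo, Echo)}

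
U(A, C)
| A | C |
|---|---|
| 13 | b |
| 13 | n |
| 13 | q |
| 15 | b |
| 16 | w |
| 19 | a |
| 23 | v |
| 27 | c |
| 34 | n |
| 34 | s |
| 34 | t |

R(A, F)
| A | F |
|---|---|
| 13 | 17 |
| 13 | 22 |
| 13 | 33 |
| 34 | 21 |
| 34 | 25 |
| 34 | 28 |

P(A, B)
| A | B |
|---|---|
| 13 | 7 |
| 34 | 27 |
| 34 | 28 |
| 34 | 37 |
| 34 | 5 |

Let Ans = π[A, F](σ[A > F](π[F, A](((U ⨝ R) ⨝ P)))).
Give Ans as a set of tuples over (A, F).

Natural join on A: {(13, b, 17), (13, b, 22), (13, b, 33), (13, n, 17), (13, n, 22), (13, n, 33), (13, q, 17), (13, q, 22), (13, q, 33), (34, n, 21), (34, n, 25), (34, n, 28), (34, s, 21), (34, s, 25), (34, s, 28), (34, t, 21), (34, t, 25), (34, t, 28)}
Natural join on A: {(13, b, 17, 7), (13, b, 22, 7), (13, b, 33, 7), (13, n, 17, 7), (13, n, 22, 7), (13, n, 33, 7), (13, q, 17, 7), (13, q, 22, 7), (13, q, 33, 7), (34, n, 21, 27), (34, n, 21, 28), (34, n, 21, 37), (34, n, 21, 5), (34, n, 25, 27), (34, n, 25, 28), (34, n, 25, 37), (34, n, 25, 5), (34, n, 28, 27), (34, n, 28, 28), (34, n, 28, 37), (34, n, 28, 5), (34, s, 21, 27), (34, s, 21, 28), (34, s, 21, 37), (34, s, 21, 5), (34, s, 25, 27), (34, s, 25, 28), (34, s, 25, 37), (34, s, 25, 5), (34, s, 28, 27), (34, s, 28, 28), (34, s, 28, 37), (34, s, 28, 5), (34, t, 21, 27), (34, t, 21, 28), (34, t, 21, 37), (34, t, 21, 5), (34, t, 25, 27), (34, t, 25, 28), (34, t, 25, 37), (34, t, 25, 5), (34, t, 28, 27), (34, t, 28, 28), (34, t, 28, 37), (34, t, 28, 5)}
π[F, A]: project onto (F, A) (39 duplicate(s) eliminated) → {(17, 13), (21, 34), (22, 13), (25, 34), (28, 34), (33, 13)}
σ[A > F]: keep tuples satisfying A > F → {(21, 34), (25, 34), (28, 34)}
π[A, F]: project onto (A, F) → {(34, 21), (34, 25), (34, 28)}

{(34, 21), (34, 25), (34, 28)}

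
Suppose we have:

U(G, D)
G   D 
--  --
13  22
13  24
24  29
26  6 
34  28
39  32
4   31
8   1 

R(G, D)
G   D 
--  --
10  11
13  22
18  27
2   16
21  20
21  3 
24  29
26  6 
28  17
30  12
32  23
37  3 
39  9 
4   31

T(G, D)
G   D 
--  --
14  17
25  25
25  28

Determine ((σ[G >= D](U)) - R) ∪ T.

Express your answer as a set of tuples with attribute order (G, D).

{(14, 17), (25, 25), (25, 28), (34, 28), (39, 32), (8, 1)}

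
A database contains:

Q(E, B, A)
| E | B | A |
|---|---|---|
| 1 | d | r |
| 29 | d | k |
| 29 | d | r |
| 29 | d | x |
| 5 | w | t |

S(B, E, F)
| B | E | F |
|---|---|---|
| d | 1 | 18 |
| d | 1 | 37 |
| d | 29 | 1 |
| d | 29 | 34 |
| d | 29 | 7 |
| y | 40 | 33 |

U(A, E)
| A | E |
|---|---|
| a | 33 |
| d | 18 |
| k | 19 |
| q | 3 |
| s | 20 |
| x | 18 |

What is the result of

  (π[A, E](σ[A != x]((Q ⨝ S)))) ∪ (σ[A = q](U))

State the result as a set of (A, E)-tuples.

Joining Q and S on E, B yields {(1, d, r, 18), (1, d, r, 37), (29, d, k, 1), (29, d, k, 34), (29, d, k, 7), (29, d, r, 1), (29, d, r, 34), (29, d, r, 7), (29, d, x, 1), (29, d, x, 34), (29, d, x, 7)}.
Selection A != x: {(1, d, r, 18), (1, d, r, 37), (29, d, k, 1), (29, d, k, 34), (29, d, k, 7), (29, d, r, 1), (29, d, r, 34), (29, d, r, 7)}
Projecting to A, E (5 duplicate(s) eliminated): {(k, 29), (r, 1), (r, 29)}
Selection A = q: {(q, 3)}
Set union of the two operands is {(k, 29), (q, 3), (r, 1), (r, 29)}.

{(k, 29), (q, 3), (r, 1), (r, 29)}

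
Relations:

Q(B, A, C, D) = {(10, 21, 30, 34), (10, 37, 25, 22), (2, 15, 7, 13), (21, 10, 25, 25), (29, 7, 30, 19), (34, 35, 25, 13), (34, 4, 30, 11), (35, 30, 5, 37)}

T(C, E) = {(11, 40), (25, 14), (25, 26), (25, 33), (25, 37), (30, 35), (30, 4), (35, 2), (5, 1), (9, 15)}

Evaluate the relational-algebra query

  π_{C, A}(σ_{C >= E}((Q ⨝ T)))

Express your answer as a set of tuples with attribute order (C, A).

Q ⋈ T (natural join on C): {(10, 21, 30, 34, 35), (10, 21, 30, 34, 4), (10, 37, 25, 22, 14), (10, 37, 25, 22, 26), (10, 37, 25, 22, 33), (10, 37, 25, 22, 37), (21, 10, 25, 25, 14), (21, 10, 25, 25, 26), (21, 10, 25, 25, 33), (21, 10, 25, 25, 37), (29, 7, 30, 19, 35), (29, 7, 30, 19, 4), (34, 35, 25, 13, 14), (34, 35, 25, 13, 26), (34, 35, 25, 13, 33), (34, 35, 25, 13, 37), (34, 4, 30, 11, 35), (34, 4, 30, 11, 4), (35, 30, 5, 37, 1)}
Filtering on C >= E leaves {(10, 21, 30, 34, 4), (10, 37, 25, 22, 14), (21, 10, 25, 25, 14), (29, 7, 30, 19, 4), (34, 35, 25, 13, 14), (34, 4, 30, 11, 4), (35, 30, 5, 37, 1)}.
Projecting to C, A: {(25, 10), (25, 35), (25, 37), (30, 21), (30, 4), (30, 7), (5, 30)}

{(25, 10), (25, 35), (25, 37), (30, 21), (30, 4), (30, 7), (5, 30)}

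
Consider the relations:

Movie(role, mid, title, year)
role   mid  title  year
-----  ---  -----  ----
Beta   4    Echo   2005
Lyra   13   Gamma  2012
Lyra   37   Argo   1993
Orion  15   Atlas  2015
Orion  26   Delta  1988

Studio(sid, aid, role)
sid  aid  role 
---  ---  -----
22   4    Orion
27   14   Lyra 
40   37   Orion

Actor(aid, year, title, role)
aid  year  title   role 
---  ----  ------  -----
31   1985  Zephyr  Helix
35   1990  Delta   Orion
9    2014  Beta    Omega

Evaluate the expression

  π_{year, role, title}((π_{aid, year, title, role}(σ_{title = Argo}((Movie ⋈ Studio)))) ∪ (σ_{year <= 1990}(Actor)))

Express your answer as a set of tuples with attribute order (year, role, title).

{(1985, Helix, Zephyr), (1990, Orion, Delta), (1993, Lyra, Argo)}

Joining Movie and Studio on role yields {(Lyra, 13, Gamma, 2012, 27, 14), (Lyra, 37, Argo, 1993, 27, 14), (Orion, 15, Atlas, 2015, 22, 4), (Orion, 15, Atlas, 2015, 40, 37), (Orion, 26, Delta, 1988, 22, 4), (Orion, 26, Delta, 1988, 40, 37)}.
Selection title = Argo: {(Lyra, 37, Argo, 1993, 27, 14)}
π_{aid, year, title, role} gives {(14, 1993, Argo, Lyra)}.
Selection year <= 1990: {(31, 1985, Zephyr, Helix), (35, 1990, Delta, Orion)}
Taking the union: {(14, 1993, Argo, Lyra), (31, 1985, Zephyr, Helix), (35, 1990, Delta, Orion)}
π_{year, role, title} gives {(1985, Helix, Zephyr), (1990, Orion, Delta), (1993, Lyra, Argo)}.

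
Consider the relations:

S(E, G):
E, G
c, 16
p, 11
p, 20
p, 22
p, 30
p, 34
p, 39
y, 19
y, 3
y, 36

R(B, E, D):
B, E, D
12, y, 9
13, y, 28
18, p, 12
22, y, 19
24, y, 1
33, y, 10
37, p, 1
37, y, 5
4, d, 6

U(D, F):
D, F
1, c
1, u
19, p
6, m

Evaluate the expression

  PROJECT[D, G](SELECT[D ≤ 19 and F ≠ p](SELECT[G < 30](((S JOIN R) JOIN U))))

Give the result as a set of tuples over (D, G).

Joining S and R on E yields {(p, 11, 18, 12), (p, 11, 37, 1), (p, 20, 18, 12), (p, 20, 37, 1), (p, 22, 18, 12), (p, 22, 37, 1), (p, 30, 18, 12), (p, 30, 37, 1), (p, 34, 18, 12), (p, 34, 37, 1), (p, 39, 18, 12), (p, 39, 37, 1), (y, 19, 12, 9), (y, 19, 13, 28), (y, 19, 22, 19), (y, 19, 24, 1), (y, 19, 33, 10), (y, 19, 37, 5), (y, 3, 12, 9), (y, 3, 13, 28), (y, 3, 22, 19), (y, 3, 24, 1), (y, 3, 33, 10), (y, 3, 37, 5), (y, 36, 12, 9), (y, 36, 13, 28), (y, 36, 22, 19), (y, 36, 24, 1), (y, 36, 33, 10), (y, 36, 37, 5)}.
Joining (S JOIN R) and U on D yields {(p, 11, 37, 1, c), (p, 11, 37, 1, u), (p, 20, 37, 1, c), (p, 20, 37, 1, u), (p, 22, 37, 1, c), (p, 22, 37, 1, u), (p, 30, 37, 1, c), (p, 30, 37, 1, u), (p, 34, 37, 1, c), (p, 34, 37, 1, u), (p, 39, 37, 1, c), (p, 39, 37, 1, u), (y, 19, 22, 19, p), (y, 19, 24, 1, c), (y, 19, 24, 1, u), (y, 3, 22, 19, p), (y, 3, 24, 1, c), (y, 3, 24, 1, u), (y, 36, 22, 19, p), (y, 36, 24, 1, c), (y, 36, 24, 1, u)}.
Filtering on G < 30 leaves {(p, 11, 37, 1, c), (p, 11, 37, 1, u), (p, 20, 37, 1, c), (p, 20, 37, 1, u), (p, 22, 37, 1, c), (p, 22, 37, 1, u), (y, 19, 22, 19, p), (y, 19, 24, 1, c), (y, 19, 24, 1, u), (y, 3, 22, 19, p), (y, 3, 24, 1, c), (y, 3, 24, 1, u)}.
Filtering on D ≤ 19 and F ≠ p leaves {(p, 11, 37, 1, c), (p, 11, 37, 1, u), (p, 20, 37, 1, c), (p, 20, 37, 1, u), (p, 22, 37, 1, c), (p, 22, 37, 1, u), (y, 19, 24, 1, c), (y, 19, 24, 1, u), (y, 3, 24, 1, c), (y, 3, 24, 1, u)}.
Keep only column(s) D, G (5 duplicate(s) eliminated): {(1, 11), (1, 19), (1, 20), (1, 22), (1, 3)}

{(1, 11), (1, 19), (1, 20), (1, 22), (1, 3)}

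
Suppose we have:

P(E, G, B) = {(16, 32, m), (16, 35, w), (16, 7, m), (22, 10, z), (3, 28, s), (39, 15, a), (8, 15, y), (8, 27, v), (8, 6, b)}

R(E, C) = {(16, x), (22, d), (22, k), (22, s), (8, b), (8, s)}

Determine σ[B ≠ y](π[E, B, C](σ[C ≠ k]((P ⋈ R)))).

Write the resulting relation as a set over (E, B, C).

{(16, m, x), (16, w, x), (22, z, d), (22, z, s), (8, b, b), (8, b, s), (8, v, b), (8, v, s)}

Natural join on E: {(16, 32, m, x), (16, 35, w, x), (16, 7, m, x), (22, 10, z, d), (22, 10, z, k), (22, 10, z, s), (8, 15, y, b), (8, 15, y, s), (8, 27, v, b), (8, 27, v, s), (8, 6, b, b), (8, 6, b, s)}
Apply σ_{C ≠ k}; surviving tuples: {(16, 32, m, x), (16, 35, w, x), (16, 7, m, x), (22, 10, z, d), (22, 10, z, s), (8, 15, y, b), (8, 15, y, s), (8, 27, v, b), (8, 27, v, s), (8, 6, b, b), (8, 6, b, s)}
π_{E, B, C} gives {(16, m, x), (16, w, x), (22, z, d), (22, z, s), (8, b, b), (8, b, s), (8, v, b), (8, v, s), (8, y, b), (8, y, s)} (1 duplicate(s) eliminated).
Apply σ_{B ≠ y}; surviving tuples: {(16, m, x), (16, w, x), (22, z, d), (22, z, s), (8, b, b), (8, b, s), (8, v, b), (8, v, s)}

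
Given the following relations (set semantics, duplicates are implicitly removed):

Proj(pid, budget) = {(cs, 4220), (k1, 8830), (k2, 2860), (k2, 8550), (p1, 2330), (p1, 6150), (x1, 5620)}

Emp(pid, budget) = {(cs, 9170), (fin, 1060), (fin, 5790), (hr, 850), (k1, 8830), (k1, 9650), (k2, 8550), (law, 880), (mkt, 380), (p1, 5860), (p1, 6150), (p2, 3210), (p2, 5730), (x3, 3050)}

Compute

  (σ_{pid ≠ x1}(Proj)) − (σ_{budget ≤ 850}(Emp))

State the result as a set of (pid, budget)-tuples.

σ[pid ≠ x1]: keep tuples satisfying pid ≠ x1 → {(cs, 4220), (k1, 8830), (k2, 2860), (k2, 8550), (p1, 2330), (p1, 6150)}
σ[budget ≤ 850]: keep tuples satisfying budget ≤ 850 → {(hr, 850), (mkt, 380)}
Taking the difference: {(cs, 4220), (k1, 8830), (k2, 2860), (k2, 8550), (p1, 2330), (p1, 6150)}

{(cs, 4220), (k1, 8830), (k2, 2860), (k2, 8550), (p1, 2330), (p1, 6150)}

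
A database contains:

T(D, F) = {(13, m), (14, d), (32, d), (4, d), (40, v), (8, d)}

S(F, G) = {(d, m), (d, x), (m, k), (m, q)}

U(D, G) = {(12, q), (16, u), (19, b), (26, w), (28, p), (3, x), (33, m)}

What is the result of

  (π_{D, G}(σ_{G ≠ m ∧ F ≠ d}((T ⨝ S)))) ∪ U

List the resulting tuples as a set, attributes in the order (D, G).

T ⋈ S (natural join on F): {(13, m, k), (13, m, q), (14, d, m), (14, d, x), (32, d, m), (32, d, x), (4, d, m), (4, d, x), (8, d, m), (8, d, x)}
Selection G ≠ m ∧ F ≠ d: {(13, m, k), (13, m, q)}
Projecting to D, G: {(13, k), (13, q)}
Union: {(13, k), (13, q)} with {(12, q), (16, u), (19, b), (26, w), (28, p), (3, x), (33, m)} → {(12, q), (13, k), (13, q), (16, u), (19, b), (26, w), (28, p), (3, x), (33, m)}

{(12, q), (13, k), (13, q), (16, u), (19, b), (26, w), (28, p), (3, x), (33, m)}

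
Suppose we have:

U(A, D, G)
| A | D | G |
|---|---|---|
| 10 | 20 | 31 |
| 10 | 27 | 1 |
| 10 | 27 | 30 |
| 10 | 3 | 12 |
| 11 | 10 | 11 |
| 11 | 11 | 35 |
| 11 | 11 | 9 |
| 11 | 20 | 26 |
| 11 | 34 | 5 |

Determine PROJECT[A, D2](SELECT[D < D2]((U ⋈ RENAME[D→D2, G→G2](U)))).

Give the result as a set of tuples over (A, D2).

{(10, 20), (10, 27), (11, 11), (11, 20), (11, 34)}

ρ[D→D2, G→G2]: schema becomes (A, D2, G2); tuples unchanged.
Natural join on A: {(10, 20, 31, 20, 31), (10, 20, 31, 27, 1), (10, 20, 31, 27, 30), (10, 20, 31, 3, 12), (10, 27, 1, 20, 31), (10, 27, 1, 27, 1), (10, 27, 1, 27, 30), (10, 27, 1, 3, 12), (10, 27, 30, 20, 31), (10, 27, 30, 27, 1), (10, 27, 30, 27, 30), (10, 27, 30, 3, 12), (10, 3, 12, 20, 31), (10, 3, 12, 27, 1), (10, 3, 12, 27, 30), (10, 3, 12, 3, 12), (11, 10, 11, 10, 11), (11, 10, 11, 11, 35), (11, 10, 11, 11, 9), (11, 10, 11, 20, 26), (11, 10, 11, 34, 5), (11, 11, 35, 10, 11), (11, 11, 35, 11, 35), (11, 11, 35, 11, 9), (11, 11, 35, 20, 26), (11, 11, 35, 34, 5), (11, 11, 9, 10, 11), (11, 11, 9, 11, 35), (11, 11, 9, 11, 9), (11, 11, 9, 20, 26), (11, 11, 9, 34, 5), (11, 20, 26, 10, 11), (11, 20, 26, 11, 35), (11, 20, 26, 11, 9), (11, 20, 26, 20, 26), (11, 20, 26, 34, 5), (11, 34, 5, 10, 11), (11, 34, 5, 11, 35), (11, 34, 5, 11, 9), (11, 34, 5, 20, 26), (11, 34, 5, 34, 5)}
Filtering on D < D2 leaves {(10, 20, 31, 27, 1), (10, 20, 31, 27, 30), (10, 3, 12, 20, 31), (10, 3, 12, 27, 1), (10, 3, 12, 27, 30), (11, 10, 11, 11, 35), (11, 10, 11, 11, 9), (11, 10, 11, 20, 26), (11, 10, 11, 34, 5), (11, 11, 35, 20, 26), (11, 11, 35, 34, 5), (11, 11, 9, 20, 26), (11, 11, 9, 34, 5), (11, 20, 26, 34, 5)}.
π_{A, D2} gives {(10, 20), (10, 27), (11, 11), (11, 20), (11, 34)} (9 duplicate(s) eliminated).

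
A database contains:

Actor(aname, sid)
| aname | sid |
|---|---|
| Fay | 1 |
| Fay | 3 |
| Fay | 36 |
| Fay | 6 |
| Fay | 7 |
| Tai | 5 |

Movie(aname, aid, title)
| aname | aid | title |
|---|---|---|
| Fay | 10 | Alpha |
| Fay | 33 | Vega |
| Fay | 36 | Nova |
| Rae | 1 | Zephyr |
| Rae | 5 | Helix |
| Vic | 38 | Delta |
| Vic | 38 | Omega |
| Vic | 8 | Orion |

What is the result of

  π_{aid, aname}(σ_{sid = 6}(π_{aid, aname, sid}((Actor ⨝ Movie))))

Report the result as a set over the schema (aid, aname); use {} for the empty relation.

Actor ⋈ Movie (natural join on aname): {(Fay, 1, 10, Alpha), (Fay, 1, 33, Vega), (Fay, 1, 36, Nova), (Fay, 3, 10, Alpha), (Fay, 3, 33, Vega), (Fay, 3, 36, Nova), (Fay, 36, 10, Alpha), (Fay, 36, 33, Vega), (Fay, 36, 36, Nova), (Fay, 6, 10, Alpha), (Fay, 6, 33, Vega), (Fay, 6, 36, Nova), (Fay, 7, 10, Alpha), (Fay, 7, 33, Vega), (Fay, 7, 36, Nova)}
Keep only column(s) aid, aname, sid: {(10, Fay, 1), (10, Fay, 3), (10, Fay, 36), (10, Fay, 6), (10, Fay, 7), (33, Fay, 1), (33, Fay, 3), (33, Fay, 36), (33, Fay, 6), (33, Fay, 7), (36, Fay, 1), (36, Fay, 3), (36, Fay, 36), (36, Fay, 6), (36, Fay, 7)}
Apply σ_{sid = 6}; surviving tuples: {(10, Fay, 6), (33, Fay, 6), (36, Fay, 6)}
Keep only column(s) aid, aname: {(10, Fay), (33, Fay), (36, Fay)}

{(10, Fay), (33, Fay), (36, Fay)}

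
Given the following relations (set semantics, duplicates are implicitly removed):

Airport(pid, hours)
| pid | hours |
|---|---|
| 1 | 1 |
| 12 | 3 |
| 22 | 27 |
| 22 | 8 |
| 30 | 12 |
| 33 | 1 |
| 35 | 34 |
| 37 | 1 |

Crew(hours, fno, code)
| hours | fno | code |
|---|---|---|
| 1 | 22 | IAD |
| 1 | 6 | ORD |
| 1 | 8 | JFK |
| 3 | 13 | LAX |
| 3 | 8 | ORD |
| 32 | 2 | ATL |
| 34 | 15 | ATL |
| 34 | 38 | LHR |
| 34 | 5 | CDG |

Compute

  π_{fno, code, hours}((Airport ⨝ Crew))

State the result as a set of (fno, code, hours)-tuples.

Joining Airport and Crew on hours yields {(1, 1, 22, IAD), (1, 1, 6, ORD), (1, 1, 8, JFK), (12, 3, 13, LAX), (12, 3, 8, ORD), (33, 1, 22, IAD), (33, 1, 6, ORD), (33, 1, 8, JFK), (35, 34, 15, ATL), (35, 34, 38, LHR), (35, 34, 5, CDG), (37, 1, 22, IAD), (37, 1, 6, ORD), (37, 1, 8, JFK)}.
π_{fno, code, hours} gives {(13, LAX, 3), (15, ATL, 34), (22, IAD, 1), (38, LHR, 34), (5, CDG, 34), (6, ORD, 1), (8, JFK, 1), (8, ORD, 3)} (6 duplicate(s) eliminated).

{(13, LAX, 3), (15, ATL, 34), (22, IAD, 1), (38, LHR, 34), (5, CDG, 34), (6, ORD, 1), (8, JFK, 1), (8, ORD, 3)}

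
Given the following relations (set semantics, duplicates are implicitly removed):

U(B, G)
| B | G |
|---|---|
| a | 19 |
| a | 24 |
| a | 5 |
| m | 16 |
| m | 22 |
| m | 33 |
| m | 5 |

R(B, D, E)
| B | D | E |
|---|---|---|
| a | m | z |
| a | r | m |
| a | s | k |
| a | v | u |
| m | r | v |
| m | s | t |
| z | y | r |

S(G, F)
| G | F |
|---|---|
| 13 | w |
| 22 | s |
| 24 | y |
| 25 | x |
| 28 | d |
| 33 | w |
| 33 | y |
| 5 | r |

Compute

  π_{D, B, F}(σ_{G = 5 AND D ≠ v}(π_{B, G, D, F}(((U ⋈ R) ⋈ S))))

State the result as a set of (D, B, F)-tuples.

{(m, a, r), (r, a, r), (r, m, r), (s, a, r), (s, m, r)}

Natural join on B: {(a, 19, m, z), (a, 19, r, m), (a, 19, s, k), (a, 19, v, u), (a, 24, m, z), (a, 24, r, m), (a, 24, s, k), (a, 24, v, u), (a, 5, m, z), (a, 5, r, m), (a, 5, s, k), (a, 5, v, u), (m, 16, r, v), (m, 16, s, t), (m, 22, r, v), (m, 22, s, t), (m, 33, r, v), (m, 33, s, t), (m, 5, r, v), (m, 5, s, t)}
Natural join on G: {(a, 24, m, z, y), (a, 24, r, m, y), (a, 24, s, k, y), (a, 24, v, u, y), (a, 5, m, z, r), (a, 5, r, m, r), (a, 5, s, k, r), (a, 5, v, u, r), (m, 22, r, v, s), (m, 22, s, t, s), (m, 33, r, v, w), (m, 33, r, v, y), (m, 33, s, t, w), (m, 33, s, t, y), (m, 5, r, v, r), (m, 5, s, t, r)}
Projecting to B, G, D, F: {(a, 24, m, y), (a, 24, r, y), (a, 24, s, y), (a, 24, v, y), (a, 5, m, r), (a, 5, r, r), (a, 5, s, r), (a, 5, v, r), (m, 22, r, s), (m, 22, s, s), (m, 33, r, w), (m, 33, r, y), (m, 33, s, w), (m, 33, s, y), (m, 5, r, r), (m, 5, s, r)}
Apply σ_{G = 5 AND D ≠ v}; surviving tuples: {(a, 5, m, r), (a, 5, r, r), (a, 5, s, r), (m, 5, r, r), (m, 5, s, r)}
Projecting to D, B, F: {(m, a, r), (r, a, r), (r, m, r), (s, a, r), (s, m, r)}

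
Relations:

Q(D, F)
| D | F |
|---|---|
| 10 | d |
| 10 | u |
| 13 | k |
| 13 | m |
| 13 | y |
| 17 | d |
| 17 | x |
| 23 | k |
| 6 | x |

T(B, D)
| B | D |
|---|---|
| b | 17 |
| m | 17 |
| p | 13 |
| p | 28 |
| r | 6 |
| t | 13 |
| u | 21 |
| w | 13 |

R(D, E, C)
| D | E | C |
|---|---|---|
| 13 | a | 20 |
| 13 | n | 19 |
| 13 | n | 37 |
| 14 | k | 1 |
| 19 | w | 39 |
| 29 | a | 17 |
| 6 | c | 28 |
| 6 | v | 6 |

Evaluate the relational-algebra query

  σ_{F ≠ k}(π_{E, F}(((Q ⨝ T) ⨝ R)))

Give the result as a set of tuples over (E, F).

Joining Q and T on D yields {(13, k, p), (13, k, t), (13, k, w), (13, m, p), (13, m, t), (13, m, w), (13, y, p), (13, y, t), (13, y, w), (17, d, b), (17, d, m), (17, x, b), (17, x, m), (6, x, r)}.
Joining (Q ⨝ T) and R on D yields {(13, k, p, a, 20), (13, k, p, n, 19), (13, k, p, n, 37), (13, k, t, a, 20), (13, k, t, n, 19), (13, k, t, n, 37), (13, k, w, a, 20), (13, k, w, n, 19), (13, k, w, n, 37), (13, m, p, a, 20), (13, m, p, n, 19), (13, m, p, n, 37), (13, m, t, a, 20), (13, m, t, n, 19), (13, m, t, n, 37), (13, m, w, a, 20), (13, m, w, n, 19), (13, m, w, n, 37), (13, y, p, a, 20), (13, y, p, n, 19), (13, y, p, n, 37), (13, y, t, a, 20), (13, y, t, n, 19), (13, y, t, n, 37), (13, y, w, a, 20), (13, y, w, n, 19), (13, y, w, n, 37), (6, x, r, c, 28), (6, x, r, v, 6)}.
Keep only column(s) E, F (21 duplicate(s) eliminated): {(a, k), (a, m), (a, y), (c, x), (n, k), (n, m), (n, y), (v, x)}
Apply σ_{F ≠ k}; surviving tuples: {(a, m), (a, y), (c, x), (n, m), (n, y), (v, x)}

{(a, m), (a, y), (c, x), (n, m), (n, y), (v, x)}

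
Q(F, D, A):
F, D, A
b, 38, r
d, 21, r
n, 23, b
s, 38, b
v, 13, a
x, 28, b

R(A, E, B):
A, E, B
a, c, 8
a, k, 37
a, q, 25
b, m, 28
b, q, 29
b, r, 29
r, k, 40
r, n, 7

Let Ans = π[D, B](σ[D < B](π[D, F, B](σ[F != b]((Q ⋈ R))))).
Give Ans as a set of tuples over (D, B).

Q ⋈ R (natural join on A): {(b, 38, r, k, 40), (b, 38, r, n, 7), (d, 21, r, k, 40), (d, 21, r, n, 7), (n, 23, b, m, 28), (n, 23, b, q, 29), (n, 23, b, r, 29), (s, 38, b, m, 28), (s, 38, b, q, 29), (s, 38, b, r, 29), (v, 13, a, c, 8), (v, 13, a, k, 37), (v, 13, a, q, 25), (x, 28, b, m, 28), (x, 28, b, q, 29), (x, 28, b, r, 29)}
Apply σ_{F != b}; surviving tuples: {(d, 21, r, k, 40), (d, 21, r, n, 7), (n, 23, b, m, 28), (n, 23, b, q, 29), (n, 23, b, r, 29), (s, 38, b, m, 28), (s, 38, b, q, 29), (s, 38, b, r, 29), (v, 13, a, c, 8), (v, 13, a, k, 37), (v, 13, a, q, 25), (x, 28, b, m, 28), (x, 28, b, q, 29), (x, 28, b, r, 29)}
π[D, F, B]: project onto (D, F, B) (3 duplicate(s) eliminated) → {(13, v, 25), (13, v, 37), (13, v, 8), (21, d, 40), (21, d, 7), (23, n, 28), (23, n, 29), (28, x, 28), (28, x, 29), (38, s, 28), (38, s, 29)}
Apply σ_{D < B}; surviving tuples: {(13, v, 25), (13, v, 37), (21, d, 40), (23, n, 28), (23, n, 29), (28, x, 29)}
π[D, B]: project onto (D, B) → {(13, 25), (13, 37), (21, 40), (23, 28), (23, 29), (28, 29)}

{(13, 25), (13, 37), (21, 40), (23, 28), (23, 29), (28, 29)}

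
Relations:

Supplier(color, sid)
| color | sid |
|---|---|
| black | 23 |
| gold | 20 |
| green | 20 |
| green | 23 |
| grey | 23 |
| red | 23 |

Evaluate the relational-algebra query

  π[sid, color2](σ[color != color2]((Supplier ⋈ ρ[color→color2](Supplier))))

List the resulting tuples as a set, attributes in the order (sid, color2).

ρ[color→color2]: schema becomes (color2, sid); tuples unchanged.
Supplier ⋈ ρ[color→color2](Supplier) (natural join on sid): {(black, 23, black), (black, 23, green), (black, 23, grey), (black, 23, red), (gold, 20, gold), (gold, 20, green), (green, 20, gold), (green, 20, green), (green, 23, black), (green, 23, green), (green, 23, grey), (green, 23, red), (grey, 23, black), (grey, 23, green), (grey, 23, grey), (grey, 23, red), (red, 23, black), (red, 23, green), (red, 23, grey), (red, 23, red)}
σ[color != color2]: keep tuples satisfying color != color2 → {(black, 23, green), (black, 23, grey), (black, 23, red), (gold, 20, green), (green, 20, gold), (green, 23, black), (green, 23, grey), (green, 23, red), (grey, 23, black), (grey, 23, green), (grey, 23, red), (red, 23, black), (red, 23, green), (red, 23, grey)}
π_{sid, color2} gives {(20, gold), (20, green), (23, black), (23, green), (23, grey), (23, red)} (8 duplicate(s) eliminated).

{(20, gold), (20, green), (23, black), (23, green), (23, grey), (23, red)}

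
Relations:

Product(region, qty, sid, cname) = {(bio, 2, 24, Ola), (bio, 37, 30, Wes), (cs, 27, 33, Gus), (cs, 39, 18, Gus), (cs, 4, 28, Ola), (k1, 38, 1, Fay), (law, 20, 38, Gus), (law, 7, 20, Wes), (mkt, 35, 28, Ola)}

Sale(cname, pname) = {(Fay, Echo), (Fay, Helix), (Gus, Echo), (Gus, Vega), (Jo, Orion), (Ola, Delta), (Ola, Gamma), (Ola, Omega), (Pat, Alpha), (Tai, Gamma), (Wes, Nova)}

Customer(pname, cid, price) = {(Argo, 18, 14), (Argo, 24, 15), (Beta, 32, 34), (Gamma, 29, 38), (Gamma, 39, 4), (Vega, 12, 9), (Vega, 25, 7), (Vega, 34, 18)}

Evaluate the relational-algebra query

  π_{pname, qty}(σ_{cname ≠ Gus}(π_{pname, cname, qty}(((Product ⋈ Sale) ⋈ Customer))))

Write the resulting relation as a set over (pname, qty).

Joining Product and Sale on cname yields {(bio, 2, 24, Ola, Delta), (bio, 2, 24, Ola, Gamma), (bio, 2, 24, Ola, Omega), (bio, 37, 30, Wes, Nova), (cs, 27, 33, Gus, Echo), (cs, 27, 33, Gus, Vega), (cs, 39, 18, Gus, Echo), (cs, 39, 18, Gus, Vega), (cs, 4, 28, Ola, Delta), (cs, 4, 28, Ola, Gamma), (cs, 4, 28, Ola, Omega), (k1, 38, 1, Fay, Echo), (k1, 38, 1, Fay, Helix), (law, 20, 38, Gus, Echo), (law, 20, 38, Gus, Vega), (law, 7, 20, Wes, Nova), (mkt, 35, 28, Ola, Delta), (mkt, 35, 28, Ola, Gamma), (mkt, 35, 28, Ola, Omega)}.
Joining (Product ⋈ Sale) and Customer on pname yields {(bio, 2, 24, Ola, Gamma, 29, 38), (bio, 2, 24, Ola, Gamma, 39, 4), (cs, 27, 33, Gus, Vega, 12, 9), (cs, 27, 33, Gus, Vega, 25, 7), (cs, 27, 33, Gus, Vega, 34, 18), (cs, 39, 18, Gus, Vega, 12, 9), (cs, 39, 18, Gus, Vega, 25, 7), (cs, 39, 18, Gus, Vega, 34, 18), (cs, 4, 28, Ola, Gamma, 29, 38), (cs, 4, 28, Ola, Gamma, 39, 4), (law, 20, 38, Gus, Vega, 12, 9), (law, 20, 38, Gus, Vega, 25, 7), (law, 20, 38, Gus, Vega, 34, 18), (mkt, 35, 28, Ola, Gamma, 29, 38), (mkt, 35, 28, Ola, Gamma, 39, 4)}.
Keep only column(s) pname, cname, qty (9 duplicate(s) eliminated): {(Gamma, Ola, 2), (Gamma, Ola, 35), (Gamma, Ola, 4), (Vega, Gus, 20), (Vega, Gus, 27), (Vega, Gus, 39)}
σ[cname ≠ Gus]: keep tuples satisfying cname ≠ Gus → {(Gamma, Ola, 2), (Gamma, Ola, 35), (Gamma, Ola, 4)}
Keep only column(s) pname, qty: {(Gamma, 2), (Gamma, 35), (Gamma, 4)}

{(Gamma, 2), (Gamma, 35), (Gamma, 4)}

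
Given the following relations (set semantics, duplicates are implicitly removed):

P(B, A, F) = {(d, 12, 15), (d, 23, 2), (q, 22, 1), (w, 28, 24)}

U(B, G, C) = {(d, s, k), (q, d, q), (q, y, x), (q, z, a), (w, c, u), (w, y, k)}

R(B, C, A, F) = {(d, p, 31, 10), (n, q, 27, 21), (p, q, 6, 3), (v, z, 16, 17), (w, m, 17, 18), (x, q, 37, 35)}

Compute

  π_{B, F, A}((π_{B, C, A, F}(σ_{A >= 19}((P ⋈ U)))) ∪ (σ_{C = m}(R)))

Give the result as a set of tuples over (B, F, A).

{(d, 2, 23), (q, 1, 22), (w, 18, 17), (w, 24, 28)}

Natural join on B: {(d, 12, 15, s, k), (d, 23, 2, s, k), (q, 22, 1, d, q), (q, 22, 1, y, x), (q, 22, 1, z, a), (w, 28, 24, c, u), (w, 28, 24, y, k)}
σ[A >= 19]: keep tuples satisfying A >= 19 → {(d, 23, 2, s, k), (q, 22, 1, d, q), (q, 22, 1, y, x), (q, 22, 1, z, a), (w, 28, 24, c, u), (w, 28, 24, y, k)}
π_{B, C, A, F} gives {(d, k, 23, 2), (q, a, 22, 1), (q, q, 22, 1), (q, x, 22, 1), (w, k, 28, 24), (w, u, 28, 24)}.
σ[C = m]: keep tuples satisfying C = m → {(w, m, 17, 18)}
Union: {(d, k, 23, 2), (q, a, 22, 1), (q, q, 22, 1), (q, x, 22, 1), (w, k, 28, 24), (w, u, 28, 24)} with {(w, m, 17, 18)} → {(d, k, 23, 2), (q, a, 22, 1), (q, q, 22, 1), (q, x, 22, 1), (w, k, 28, 24), (w, m, 17, 18), (w, u, 28, 24)}
π_{B, F, A} gives {(d, 2, 23), (q, 1, 22), (w, 18, 17), (w, 24, 28)} (3 duplicate(s) eliminated).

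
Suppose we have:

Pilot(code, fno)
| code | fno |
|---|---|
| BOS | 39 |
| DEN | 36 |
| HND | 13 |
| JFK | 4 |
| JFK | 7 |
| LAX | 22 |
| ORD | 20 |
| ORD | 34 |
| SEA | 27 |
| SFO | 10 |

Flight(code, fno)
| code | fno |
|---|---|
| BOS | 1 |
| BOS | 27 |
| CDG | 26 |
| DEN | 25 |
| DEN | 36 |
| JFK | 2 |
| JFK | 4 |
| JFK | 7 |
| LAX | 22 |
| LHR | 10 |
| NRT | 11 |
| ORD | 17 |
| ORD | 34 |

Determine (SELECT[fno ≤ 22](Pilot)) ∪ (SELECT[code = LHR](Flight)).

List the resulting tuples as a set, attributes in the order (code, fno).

{(HND, 13), (JFK, 4), (JFK, 7), (LAX, 22), (LHR, 10), (ORD, 20), (SFO, 10)}

Apply σ_{fno ≤ 22}; surviving tuples: {(HND, 13), (JFK, 4), (JFK, 7), (LAX, 22), (ORD, 20), (SFO, 10)}
Apply σ_{code = LHR}; surviving tuples: {(LHR, 10)}
Set union of the two operands is {(HND, 13), (JFK, 4), (JFK, 7), (LAX, 22), (LHR, 10), (ORD, 20), (SFO, 10)}.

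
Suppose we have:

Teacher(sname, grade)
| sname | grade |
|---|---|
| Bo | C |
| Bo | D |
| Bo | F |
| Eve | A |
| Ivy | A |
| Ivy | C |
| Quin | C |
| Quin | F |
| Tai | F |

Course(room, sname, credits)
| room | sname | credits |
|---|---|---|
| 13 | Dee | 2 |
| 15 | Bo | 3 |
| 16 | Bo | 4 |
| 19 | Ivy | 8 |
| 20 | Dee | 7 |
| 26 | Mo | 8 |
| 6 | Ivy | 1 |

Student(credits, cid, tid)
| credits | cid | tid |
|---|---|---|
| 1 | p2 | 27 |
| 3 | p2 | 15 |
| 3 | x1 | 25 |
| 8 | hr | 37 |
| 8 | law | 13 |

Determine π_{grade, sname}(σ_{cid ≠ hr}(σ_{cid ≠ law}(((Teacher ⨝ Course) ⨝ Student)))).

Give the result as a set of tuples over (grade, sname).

Teacher ⋈ Course (natural join on sname): {(Bo, C, 15, 3), (Bo, C, 16, 4), (Bo, D, 15, 3), (Bo, D, 16, 4), (Bo, F, 15, 3), (Bo, F, 16, 4), (Ivy, A, 19, 8), (Ivy, A, 6, 1), (Ivy, C, 19, 8), (Ivy, C, 6, 1)}
(Teacher ⨝ Course) ⋈ Student (natural join on credits): {(Bo, C, 15, 3, p2, 15), (Bo, C, 15, 3, x1, 25), (Bo, D, 15, 3, p2, 15), (Bo, D, 15, 3, x1, 25), (Bo, F, 15, 3, p2, 15), (Bo, F, 15, 3, x1, 25), (Ivy, A, 19, 8, hr, 37), (Ivy, A, 19, 8, law, 13), (Ivy, A, 6, 1, p2, 27), (Ivy, C, 19, 8, hr, 37), (Ivy, C, 19, 8, law, 13), (Ivy, C, 6, 1, p2, 27)}
Filtering on cid ≠ law leaves {(Bo, C, 15, 3, p2, 15), (Bo, C, 15, 3, x1, 25), (Bo, D, 15, 3, p2, 15), (Bo, D, 15, 3, x1, 25), (Bo, F, 15, 3, p2, 15), (Bo, F, 15, 3, x1, 25), (Ivy, A, 19, 8, hr, 37), (Ivy, A, 6, 1, p2, 27), (Ivy, C, 19, 8, hr, 37), (Ivy, C, 6, 1, p2, 27)}.
Filtering on cid ≠ hr leaves {(Bo, C, 15, 3, p2, 15), (Bo, C, 15, 3, x1, 25), (Bo, D, 15, 3, p2, 15), (Bo, D, 15, 3, x1, 25), (Bo, F, 15, 3, p2, 15), (Bo, F, 15, 3, x1, 25), (Ivy, A, 6, 1, p2, 27), (Ivy, C, 6, 1, p2, 27)}.
π[grade, sname]: project onto (grade, sname) (3 duplicate(s) eliminated) → {(A, Ivy), (C, Bo), (C, Ivy), (D, Bo), (F, Bo)}

{(A, Ivy), (C, Bo), (C, Ivy), (D, Bo), (F, Bo)}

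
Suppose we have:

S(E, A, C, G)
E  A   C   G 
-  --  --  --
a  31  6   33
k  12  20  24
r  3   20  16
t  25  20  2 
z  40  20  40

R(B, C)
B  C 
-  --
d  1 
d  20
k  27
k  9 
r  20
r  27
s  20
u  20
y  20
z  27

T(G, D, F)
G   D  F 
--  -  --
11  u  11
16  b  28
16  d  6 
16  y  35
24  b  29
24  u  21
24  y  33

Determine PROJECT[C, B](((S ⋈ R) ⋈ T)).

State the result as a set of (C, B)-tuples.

{(20, d), (20, r), (20, s), (20, u), (20, y)}

Joining S and R on C yields {(k, 12, 20, 24, d), (k, 12, 20, 24, r), (k, 12, 20, 24, s), (k, 12, 20, 24, u), (k, 12, 20, 24, y), (r, 3, 20, 16, d), (r, 3, 20, 16, r), (r, 3, 20, 16, s), (r, 3, 20, 16, u), (r, 3, 20, 16, y), (t, 25, 20, 2, d), (t, 25, 20, 2, r), (t, 25, 20, 2, s), (t, 25, 20, 2, u), (t, 25, 20, 2, y), (z, 40, 20, 40, d), (z, 40, 20, 40, r), (z, 40, 20, 40, s), (z, 40, 20, 40, u), (z, 40, 20, 40, y)}.
Joining (S ⋈ R) and T on G yields {(k, 12, 20, 24, d, b, 29), (k, 12, 20, 24, d, u, 21), (k, 12, 20, 24, d, y, 33), (k, 12, 20, 24, r, b, 29), (k, 12, 20, 24, r, u, 21), (k, 12, 20, 24, r, y, 33), (k, 12, 20, 24, s, b, 29), (k, 12, 20, 24, s, u, 21), (k, 12, 20, 24, s, y, 33), (k, 12, 20, 24, u, b, 29), (k, 12, 20, 24, u, u, 21), (k, 12, 20, 24, u, y, 33), (k, 12, 20, 24, y, b, 29), (k, 12, 20, 24, y, u, 21), (k, 12, 20, 24, y, y, 33), (r, 3, 20, 16, d, b, 28), (r, 3, 20, 16, d, d, 6), (r, 3, 20, 16, d, y, 35), (r, 3, 20, 16, r, b, 28), (r, 3, 20, 16, r, d, 6), (r, 3, 20, 16, r, y, 35), (r, 3, 20, 16, s, b, 28), (r, 3, 20, 16, s, d, 6), (r, 3, 20, 16, s, y, 35), (r, 3, 20, 16, u, b, 28), (r, 3, 20, 16, u, d, 6), (r, 3, 20, 16, u, y, 35), (r, 3, 20, 16, y, b, 28), (r, 3, 20, 16, y, d, 6), (r, 3, 20, 16, y, y, 35)}.
π_{C, B} gives {(20, d), (20, r), (20, s), (20, u), (20, y)} (25 duplicate(s) eliminated).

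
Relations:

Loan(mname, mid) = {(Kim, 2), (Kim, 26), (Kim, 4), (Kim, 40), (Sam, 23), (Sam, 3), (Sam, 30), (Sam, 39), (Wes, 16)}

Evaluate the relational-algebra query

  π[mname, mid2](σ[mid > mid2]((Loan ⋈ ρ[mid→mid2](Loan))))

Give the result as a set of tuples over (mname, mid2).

ρ[mid→mid2]: schema becomes (mname, mid2); tuples unchanged.
Natural join on mname: {(Kim, 2, 2), (Kim, 2, 26), (Kim, 2, 4), (Kim, 2, 40), (Kim, 26, 2), (Kim, 26, 26), (Kim, 26, 4), (Kim, 26, 40), (Kim, 4, 2), (Kim, 4, 26), (Kim, 4, 4), (Kim, 4, 40), (Kim, 40, 2), (Kim, 40, 26), (Kim, 40, 4), (Kim, 40, 40), (Sam, 23, 23), (Sam, 23, 3), (Sam, 23, 30), (Sam, 23, 39), (Sam, 3, 23), (Sam, 3, 3), (Sam, 3, 30), (Sam, 3, 39), (Sam, 30, 23), (Sam, 30, 3), (Sam, 30, 30), (Sam, 30, 39), (Sam, 39, 23), (Sam, 39, 3), (Sam, 39, 30), (Sam, 39, 39), (Wes, 16, 16)}
Selection mid > mid2: {(Kim, 26, 2), (Kim, 26, 4), (Kim, 4, 2), (Kim, 40, 2), (Kim, 40, 26), (Kim, 40, 4), (Sam, 23, 3), (Sam, 30, 23), (Sam, 30, 3), (Sam, 39, 23), (Sam, 39, 3), (Sam, 39, 30)}
π_{mname, mid2} gives {(Kim, 2), (Kim, 26), (Kim, 4), (Sam, 23), (Sam, 3), (Sam, 30)} (6 duplicate(s) eliminated).

{(Kim, 2), (Kim, 26), (Kim, 4), (Sam, 23), (Sam, 3), (Sam, 30)}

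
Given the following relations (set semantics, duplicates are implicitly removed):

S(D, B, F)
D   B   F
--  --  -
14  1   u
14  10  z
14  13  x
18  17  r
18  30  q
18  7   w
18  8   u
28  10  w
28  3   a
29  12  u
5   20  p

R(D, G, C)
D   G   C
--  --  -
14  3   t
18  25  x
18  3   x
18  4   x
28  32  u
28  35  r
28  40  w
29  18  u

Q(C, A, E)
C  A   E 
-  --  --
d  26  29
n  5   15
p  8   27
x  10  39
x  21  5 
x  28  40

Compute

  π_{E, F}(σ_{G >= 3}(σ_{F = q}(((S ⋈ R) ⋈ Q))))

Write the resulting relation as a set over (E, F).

Joining S and R on D yields {(14, 1, u, 3, t), (14, 10, z, 3, t), (14, 13, x, 3, t), (18, 17, r, 25, x), (18, 17, r, 3, x), (18, 17, r, 4, x), (18, 30, q, 25, x), (18, 30, q, 3, x), (18, 30, q, 4, x), (18, 7, w, 25, x), (18, 7, w, 3, x), (18, 7, w, 4, x), (18, 8, u, 25, x), (18, 8, u, 3, x), (18, 8, u, 4, x), (28, 10, w, 32, u), (28, 10, w, 35, r), (28, 10, w, 40, w), (28, 3, a, 32, u), (28, 3, a, 35, r), (28, 3, a, 40, w), (29, 12, u, 18, u)}.
Joining (S ⋈ R) and Q on C yields {(18, 17, r, 25, x, 10, 39), (18, 17, r, 25, x, 21, 5), (18, 17, r, 25, x, 28, 40), (18, 17, r, 3, x, 10, 39), (18, 17, r, 3, x, 21, 5), (18, 17, r, 3, x, 28, 40), (18, 17, r, 4, x, 10, 39), (18, 17, r, 4, x, 21, 5), (18, 17, r, 4, x, 28, 40), (18, 30, q, 25, x, 10, 39), (18, 30, q, 25, x, 21, 5), (18, 30, q, 25, x, 28, 40), (18, 30, q, 3, x, 10, 39), (18, 30, q, 3, x, 21, 5), (18, 30, q, 3, x, 28, 40), (18, 30, q, 4, x, 10, 39), (18, 30, q, 4, x, 21, 5), (18, 30, q, 4, x, 28, 40), (18, 7, w, 25, x, 10, 39), (18, 7, w, 25, x, 21, 5), (18, 7, w, 25, x, 28, 40), (18, 7, w, 3, x, 10, 39), (18, 7, w, 3, x, 21, 5), (18, 7, w, 3, x, 28, 40), (18, 7, w, 4, x, 10, 39), (18, 7, w, 4, x, 21, 5), (18, 7, w, 4, x, 28, 40), (18, 8, u, 25, x, 10, 39), (18, 8, u, 25, x, 21, 5), (18, 8, u, 25, x, 28, 40), (18, 8, u, 3, x, 10, 39), (18, 8, u, 3, x, 21, 5), (18, 8, u, 3, x, 28, 40), (18, 8, u, 4, x, 10, 39), (18, 8, u, 4, x, 21, 5), (18, 8, u, 4, x, 28, 40)}.
Apply σ_{F = q}; surviving tuples: {(18, 30, q, 25, x, 10, 39), (18, 30, q, 25, x, 21, 5), (18, 30, q, 25, x, 28, 40), (18, 30, q, 3, x, 10, 39), (18, 30, q, 3, x, 21, 5), (18, 30, q, 3, x, 28, 40), (18, 30, q, 4, x, 10, 39), (18, 30, q, 4, x, 21, 5), (18, 30, q, 4, x, 28, 40)}
Apply σ_{G >= 3}; surviving tuples: {(18, 30, q, 25, x, 10, 39), (18, 30, q, 25, x, 21, 5), (18, 30, q, 25, x, 28, 40), (18, 30, q, 3, x, 10, 39), (18, 30, q, 3, x, 21, 5), (18, 30, q, 3, x, 28, 40), (18, 30, q, 4, x, 10, 39), (18, 30, q, 4, x, 21, 5), (18, 30, q, 4, x, 28, 40)}
π[E, F]: project onto (E, F) (6 duplicate(s) eliminated) → {(39, q), (40, q), (5, q)}

{(39, q), (40, q), (5, q)}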